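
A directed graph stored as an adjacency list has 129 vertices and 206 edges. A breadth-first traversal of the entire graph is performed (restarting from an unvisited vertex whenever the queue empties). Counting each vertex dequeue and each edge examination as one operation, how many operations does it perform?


A full BFS traversal dequeues each vertex once and examines each edge once.
Vertex visits: 129
Edge visits: 206
V + E = 129 + 206 = 335


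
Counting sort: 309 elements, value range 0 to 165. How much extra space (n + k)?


n = 309 (output array)
k = 166 (count array for 166 distinct values)
Extra space = 309 + 166 = 475


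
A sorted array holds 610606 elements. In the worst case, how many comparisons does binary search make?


Halving sequence: 610606 -> 305303 -> 152651 -> 76325 -> 38162 -> 19081 -> 9540 -> 4770 -> 2385 -> 1192 -> 596 -> 298 -> 149 -> 74 -> 37 -> 18 -> 9 -> 4 -> 2 -> 1
Number of halvings = 19
Max comparisons = 19 + 1 = 20


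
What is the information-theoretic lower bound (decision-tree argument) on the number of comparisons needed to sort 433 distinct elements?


A binary decision tree of height h has at most 2^h leaves and needs at least n! of them, so h >= ceil(log2(n!)).
433! is far too large to multiply out, so use Stirling's series:
  ln(n!) ~ n ln n - n + (1/2) ln(2 pi n) + 1/(12n)  (error below 1/(360 n^3), negligible here)
  ln(433) = 6.0707377
  n ln n = 433 * 6.0707377 = 2628.6294
  (1/2) ln(2 pi * 433) = (1/2) ln(2720.6192) = 3.9543
  1/(12*433) = 0.0002
  ln(433!) ~ 2628.6294 - 433 + 3.9543 + 0.0002 = 2199.5839
Convert to base 2: log2(433!) = 2199.5839 / ln 2 = 2199.5839 / 0.69314718 = 3173.3288
ceil(3173.3288) = 3174


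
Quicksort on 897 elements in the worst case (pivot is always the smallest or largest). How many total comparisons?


In the worst case, each partition step picks the worst pivot:
  Partition 1: 896 comparisons (n-1 elements to compare)
  Partition 2: 895 comparisons
  Partition 3: 894 comparisons
  Partition 4: 893 comparisons
  Partition 5: 892 comparisons
  ...
  Last partition: 0 comparisons
Total = (n-1) + (n-2) + ... + 1 + 0 = n*(n-1)/2
= 897*896/2 = 401856


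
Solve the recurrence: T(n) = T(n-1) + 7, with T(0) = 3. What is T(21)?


Unrolling the recurrence:
T(21) = T(20) + 7
       = T(19) + 7 + 7
       = T(18) + 7*3
       ...
       = T(0) + 7*21
       = 3 + 147 = 150


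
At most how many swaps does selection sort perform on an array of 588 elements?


Each of the 587 passes places one element in its final position.
Pass 1: swap minimum into position 0
Pass 2: swap minimum of remaining into position 1
...
Pass 587: last two elements, one swap
Maximum swaps = 588 - 1 = 587


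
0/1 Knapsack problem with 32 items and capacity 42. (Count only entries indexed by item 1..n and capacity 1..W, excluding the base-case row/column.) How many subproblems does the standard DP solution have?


The DP table is indexed by (item, capacity).
Rows: 32 items
Columns: 42 capacity values (1 to W)
Total subproblems = 32 * 42 = 1344


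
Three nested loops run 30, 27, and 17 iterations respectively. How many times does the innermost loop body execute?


Loop 1 (outermost): 30 iterations
Loop 2 (middle): 27 iterations per outer
Loop 3 (innermost): 17 iterations per middle
Total = 30 * 27 * 17 = 13770


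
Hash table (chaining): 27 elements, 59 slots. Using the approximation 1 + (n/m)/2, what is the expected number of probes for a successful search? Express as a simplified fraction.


Computing expected probes:
alpha = 27/59
= 1 + alpha/2
= 1 + 27/(2*59)
= (2*59 + 27) / (2*59)
= 145/118


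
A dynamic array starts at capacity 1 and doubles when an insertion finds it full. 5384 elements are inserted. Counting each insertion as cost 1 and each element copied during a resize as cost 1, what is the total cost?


n = 5384
Insertion costs: 5384
Resizes copy 1, 2, 4, ... up to the largest power of 2 that is <= n-1 = 5383, i.e. 4096.
Copy costs = 1 + 2 + 4 + 8 + 16 + 32 + 64 + 128 + 256 + 512 + 1024 + 2048 + 4096 = 8191
Total = 5384 + 8191 = 13575


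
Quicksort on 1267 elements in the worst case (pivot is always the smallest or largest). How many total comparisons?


In the worst case, each partition step picks the worst pivot:
  Partition 1: 1266 comparisons (n-1 elements to compare)
  Partition 2: 1265 comparisons
  Partition 3: 1264 comparisons
  Partition 4: 1263 comparisons
  Partition 5: 1262 comparisons
  ...
  Last partition: 0 comparisons
Total = (n-1) + (n-2) + ... + 1 + 0 = n*(n-1)/2
= 1267*1266/2 = 802011


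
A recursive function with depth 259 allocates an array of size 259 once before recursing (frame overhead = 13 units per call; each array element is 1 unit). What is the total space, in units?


Array allocation: 259 units (allocated once)
Stack frames: 259 deep * 13 per frame = 3367 units
Total = 259 + 3367 = 3626


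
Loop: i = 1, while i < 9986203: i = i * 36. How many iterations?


i multiplies by 36 each step:
i = 1 -> 36 -> 1296 -> 46656 -> 1679616 -> 60466176 (stop)
Iterations = ceil(log_36(9986203)) = 5


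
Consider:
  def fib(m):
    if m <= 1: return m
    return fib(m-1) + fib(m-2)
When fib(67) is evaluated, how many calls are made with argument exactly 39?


Let N(m) = number of times fib(m) is called while evaluating fib(67).
N(67) = 1 (the initial call).
N(66) = 1 (only fib(67) calls it).
For 1 <= m <= 65: fib(m) is called by fib(m+1) and fib(m+2), so
  N(m) = N(m+1) + N(m+2).
fib(0) is called only by fib(2), so N(0) = N(2).
Walk down from m=67:
  N(67)=1, N(66)=1, N(65)=2, N(64)=3, N(63)=5, N(62)=8, N(61)=13, N(60)=21, N(59)=34, N(58)=55, N(57)=89, N(56)=144, N(55)=233, N(54)=377, N(53)=610, N(52)=987, N(51)=1597, N(50)=2584, N(49)=4181, N(48)=6765, N(47)=10946, N(46)=17711, N(45)=28657, N(44)=46368, N(43)=75025, N(42)=121393, N(41)=196418, N(40)=317811, N(39)=514229
N(39) = 514229


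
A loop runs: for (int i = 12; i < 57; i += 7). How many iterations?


Loop starts at i = 12, increments by 7, stops when i >= 57.
Number of iterations = ceil((57 - 12) / 7)
= ceil(45 / 7)
= 7


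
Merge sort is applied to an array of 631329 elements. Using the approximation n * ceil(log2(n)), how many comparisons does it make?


Merge sort divides the array into halves recursively.
Number of levels = ceil(log2(631329)) = 20
At each level, approximately n = 631329 comparisons are needed for merging.
Total comparisons ~ n * ceil(log2(n)) = 631329 * 20 = 12626580


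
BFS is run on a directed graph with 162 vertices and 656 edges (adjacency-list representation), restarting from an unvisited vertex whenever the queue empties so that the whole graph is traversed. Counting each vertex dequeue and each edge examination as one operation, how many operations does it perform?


A full BFS traversal dequeues each vertex exactly once and examines each directed edge exactly once.
V = 162 (vertex processing cost)
E = 656 (edge examination cost)
Total operations proportional to V + E = 162 + 656 = 818


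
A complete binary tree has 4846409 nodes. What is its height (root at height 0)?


In a complete binary tree, level k holds nodes 2^k .. 2^(k+1)-1 (1-indexed).
Height = floor(log2(n)) = floor(log2(4846409)) = 22
Check: 2^22 = 4194304 <= 4846409 < 8388608 = 2^23


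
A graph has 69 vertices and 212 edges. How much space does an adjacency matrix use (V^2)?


Adjacency matrix: V x V grid of entries
Space = V^2 = 69^2 = 69 * 69 = 4761


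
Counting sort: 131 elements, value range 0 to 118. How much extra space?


n = 131 (output array)
k = 119 (count array for 119 distinct values)
Extra space = 131 + 119 = 250


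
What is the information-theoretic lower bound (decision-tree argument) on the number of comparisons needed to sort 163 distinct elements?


A binary decision tree of height h has at most 2^h leaves and needs at least n! of them, so h >= ceil(log2(n!)).
163! is far too large to multiply out, so use Stirling's series:
  ln(n!) ~ n ln n - n + (1/2) ln(2 pi n) + 1/(12n)  (error below 1/(360 n^3), negligible here)
  ln(163) = 5.0937502
  n ln n = 163 * 5.0937502 = 830.2813
  (1/2) ln(2 pi * 163) = (1/2) ln(1024.1592) = 3.4658
  1/(12*163) = 0.0005
  ln(163!) ~ 830.2813 - 163 + 3.4658 + 0.0005 = 670.7476
Convert to base 2: log2(163!) = 670.7476 / ln 2 = 670.7476 / 0.69314718 = 967.6842
ceil(967.6842) = 968


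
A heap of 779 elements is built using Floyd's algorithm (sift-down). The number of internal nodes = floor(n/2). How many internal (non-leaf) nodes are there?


Leaf nodes occupy roughly half the array.
Sift-down is called for each internal node, starting from the last one.
Internal nodes = floor(n/2) = floor(779/2) = 389


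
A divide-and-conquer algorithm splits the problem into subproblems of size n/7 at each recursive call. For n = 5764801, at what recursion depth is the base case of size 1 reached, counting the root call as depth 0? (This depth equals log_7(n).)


At each depth, the problem size is divided by 7:
  Depth 0: problem size = 5764801
  Depth 1: problem size = 823543
  Depth 2: problem size = 117649
  Depth 3: problem size = 16807
  Depth 4: problem size = 2401
  Depth 5: problem size = 343
  Depth 6: problem size = 49
  Depth 7: problem size = 7
  Depth 8: problem size = 1 (base case)
The base case is reached at depth log_7(5764801) = 8 (the tree has 9 levels counting depth 0, but the depth asked for is 8).
Recursion depth = 8


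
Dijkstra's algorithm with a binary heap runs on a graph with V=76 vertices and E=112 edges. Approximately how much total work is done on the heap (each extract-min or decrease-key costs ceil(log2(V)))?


Dijkstra with a binary heap: each vertex is extracted once, each edge may relax once.
Each heap operation costs O(log V).
V + E = 76 + 112 = 188
ceil(log2(76)) = 7 (since 2^6 = 64 < 76 <= 128 = 2^7)
Total heap work = (V+E) * ceil(log2(V)) = 188 * 7 = 1316


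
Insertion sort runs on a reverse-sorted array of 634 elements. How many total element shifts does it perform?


Sum of shifts = 1 + 2 + 3 + ... + 633
= 634 * 633 / 2
= 401322 / 2
= 200661


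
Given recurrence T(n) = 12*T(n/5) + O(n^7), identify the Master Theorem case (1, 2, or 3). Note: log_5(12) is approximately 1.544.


Master Theorem parameters: a=12, b=5, c=7
log_b(a) = 1.544
Compare b^c with a: 5^7 = 78125 > 12, so c > log_b(a).
Comparing c=7 vs log_b(a)=1.544:
7 > 1.544 => Case 3
Result: T(n) = O(n^7)
Master Theorem case = 3


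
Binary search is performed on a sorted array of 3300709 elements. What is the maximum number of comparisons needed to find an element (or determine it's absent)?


Binary search halves the search space each comparison:
  Step 1: search space = 3300709 -> 1650354
  Step 2: search space = 1650354 -> 825177
  Step 3: search space = 825177 -> 412588
  Step 4: search space = 412588 -> 206294
  Step 5: search space = 206294 -> 103147
  Step 6: search space = 103147 -> 51573
  Step 7: search space = 51573 -> 25786
  Step 8: search space = 25786 -> 12893
  Step 9: search space = 12893 -> 6446
  Step 10: search space = 6446 -> 3223
  Step 11: search space = 3223 -> 1611
  Step 12: search space = 1611 -> 805
  Step 13: search space = 805 -> 402
  Step 14: search space = 402 -> 201
  Step 15: search space = 201 -> 100
  Step 16: search space = 100 -> 50
  Step 17: search space = 50 -> 25
  Step 18: search space = 25 -> 12
  Step 19: search space = 12 -> 6
  Step 20: search space = 6 -> 3
  Step 21: search space = 3 -> 1
  Step 22: search space = 1 (final check)
Maximum comparisons = floor(log2(3300709)) + 1 = 21 + 1 = 22


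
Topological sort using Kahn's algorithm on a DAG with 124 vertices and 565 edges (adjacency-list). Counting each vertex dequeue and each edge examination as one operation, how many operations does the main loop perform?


Kahn's algorithm:
  1. Compute in-degrees: O(V + E)
  2. Process queue: each vertex dequeued once (O(V))
     each edge examined once (O(E))
Total = V + E = 124 + 565 = 689


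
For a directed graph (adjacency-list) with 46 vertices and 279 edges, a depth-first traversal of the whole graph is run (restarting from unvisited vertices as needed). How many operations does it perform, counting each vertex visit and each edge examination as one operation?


A full DFS traversal visits each vertex once and examines each edge once.
V = 46
E = 279
Sum = 46 + 279 = 325


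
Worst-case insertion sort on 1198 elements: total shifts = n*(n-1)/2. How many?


Sum of shifts = 1 + 2 + 3 + ... + 1197
= 1198 * 1197 / 2
= 1434006 / 2
= 717003


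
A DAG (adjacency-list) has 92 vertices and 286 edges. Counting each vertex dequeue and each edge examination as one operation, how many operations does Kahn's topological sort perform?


V = 92 (vertex processing)
E = 286 (edge processing)
V + E = 92 + 286 = 378


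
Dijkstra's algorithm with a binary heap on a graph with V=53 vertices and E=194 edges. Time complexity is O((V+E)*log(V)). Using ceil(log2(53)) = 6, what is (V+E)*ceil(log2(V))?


Dijkstra with a binary heap: each vertex is extracted once, each edge may relax once.
Each heap operation costs O(log V).
V + E = 53 + 194 = 247
ceil(log2(53)) = 6 (since 2^5 = 32 < 53 <= 64 = 2^6)
Total heap work = (V+E) * ceil(log2(V)) = 247 * 6 = 1482


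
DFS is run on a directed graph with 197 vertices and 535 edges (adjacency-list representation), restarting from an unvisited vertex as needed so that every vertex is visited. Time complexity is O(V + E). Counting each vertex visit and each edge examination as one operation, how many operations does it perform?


A full DFS traversal processes each vertex exactly once (push/pop on stack).
Each directed edge is examined once.
V = 197, E = 535
V + E = 732


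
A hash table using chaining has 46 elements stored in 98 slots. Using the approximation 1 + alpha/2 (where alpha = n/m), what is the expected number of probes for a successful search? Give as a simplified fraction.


Load factor alpha = n/m = 46/98
Expected probes = 1 + alpha/2 = 1 + 46/(2*98)
= 1 + 46/196
= 196/196 + 46/196
= 242/196
Simplify: 121/98


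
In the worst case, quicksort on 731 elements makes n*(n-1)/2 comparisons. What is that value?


Sum of comparisons per partition:
730 + 729 + ... + 1 + 0
= 731 * (731 - 1) / 2
= 731 * 730 / 2
= 266815


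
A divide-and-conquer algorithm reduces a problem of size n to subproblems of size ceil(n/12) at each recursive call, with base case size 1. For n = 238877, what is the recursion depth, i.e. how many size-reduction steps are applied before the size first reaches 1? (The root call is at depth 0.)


Each step divides the size by 12 (rounding up); after k steps the size is ceil(n/12^k), which equals 1 exactly when 12^k >= n.
So the depth is the smallest k with 12^k >= 238877, i.e. ceil(log_12(238877)).
12^4 = 20736 < 238877 <= 248832 = 12^5
Recursion depth = 5


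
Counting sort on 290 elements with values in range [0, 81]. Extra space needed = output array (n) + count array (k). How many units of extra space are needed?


Output array size: 290 (to store sorted result)
Count array size: 82 (one slot per possible value, range 0 to 81)
Total extra space = 290 + 82 = 372


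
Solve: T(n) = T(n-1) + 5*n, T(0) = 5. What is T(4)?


Expanding the recurrence:
T(4) = T(3) + 5*4
       = T(2) + 5*3 + 5*4
       ...
       = T(0) + 5*(1 + 2 + ... + 4)
       = 5 + 5 * 4*5/2
       = 5 + 5 * 10
       = 5 + 50 = 55


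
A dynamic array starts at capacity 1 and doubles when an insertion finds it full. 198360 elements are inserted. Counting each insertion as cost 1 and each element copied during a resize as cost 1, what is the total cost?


n = 198360
Insertion costs: 198360
Resizes copy 1, 2, 4, ... up to the largest power of 2 that is <= n-1 = 198359, i.e. 131072.
Copy costs = 1 + 2 + 4 + 8 + 16 + 32 + 64 + 128 + 256 + 512 + 1024 + 2048 + 4096 + 8192 + 16384 + 32768 + 65536 + 131072 = 262143
Total = 198360 + 262143 = 460503


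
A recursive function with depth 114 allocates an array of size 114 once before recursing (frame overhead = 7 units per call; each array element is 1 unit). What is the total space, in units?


Array allocation: 114 units (allocated once)
Stack frames: 114 deep * 7 per frame = 798 units
Total = 114 + 798 = 912


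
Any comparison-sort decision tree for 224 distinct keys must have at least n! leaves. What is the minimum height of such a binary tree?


A binary decision tree of height h has at most 2^h leaves and needs at least n! of them, so h >= ceil(log2(n!)).
224! is far too large to multiply out, so use Stirling's series:
  ln(n!) ~ n ln n - n + (1/2) ln(2 pi n) + 1/(12n)  (error below 1/(360 n^3), negligible here)
  ln(224) = 5.4116461
  n ln n = 224 * 5.4116461 = 1212.2087
  (1/2) ln(2 pi * 224) = (1/2) ln(1407.4335) = 3.6248
  1/(12*224) = 0.0004
  ln(224!) ~ 1212.2087 - 224 + 3.6248 + 0.0004 = 991.8339
Convert to base 2: log2(224!) = 991.8339 / ln 2 = 991.8339 / 0.69314718 = 1430.9139
ceil(1430.9139) = 1431


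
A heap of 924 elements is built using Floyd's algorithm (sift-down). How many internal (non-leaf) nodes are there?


Leaf nodes occupy roughly half the array.
Sift-down is called for each internal node, starting from the last one.
Internal nodes = floor(n/2) = floor(924/2) = 462


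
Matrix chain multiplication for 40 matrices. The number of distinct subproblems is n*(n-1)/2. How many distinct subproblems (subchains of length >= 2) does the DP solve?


Subproblems are indexed by (i, j) where i < j.
Number of such pairs = n*(n-1)/2
= 40 * 39 / 2
= 780


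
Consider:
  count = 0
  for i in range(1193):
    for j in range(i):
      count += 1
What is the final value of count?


For each i, the inner loop runs i times:
  i=0: inner runs 0 times
  i=1: inner runs 1 time
  i=2: inner runs 2 times
  i=3: inner runs 3 times
  i=4: inner runs 4 times
  i=5: inner runs 5 times
  i=6: inner runs 6 times
  i=7: inner runs 7 times
  ...
Total = 0 + 1 + 2 + ... + 1192 = 1193*(1193-1)/2 = 711028


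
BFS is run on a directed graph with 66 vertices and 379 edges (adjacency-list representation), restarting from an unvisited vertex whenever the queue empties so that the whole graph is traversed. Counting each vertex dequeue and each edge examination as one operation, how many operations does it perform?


A full BFS traversal dequeues each vertex exactly once and examines each directed edge exactly once.
V = 66 (vertex processing cost)
E = 379 (edge examination cost)
Total operations proportional to V + E = 66 + 379 = 445


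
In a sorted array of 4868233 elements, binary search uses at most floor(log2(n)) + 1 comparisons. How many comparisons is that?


Halving sequence: 4868233 -> 2434116 -> 1217058 -> 608529 -> 304264 -> 152132 -> 76066 -> 38033 -> 19016 -> 9508 -> 4754 -> 2377 -> 1188 -> 594 -> 297 -> 148 -> 74 -> 37 -> 18 -> 9 -> 4 -> 2 -> 1
Number of halvings = 22
Max comparisons = 22 + 1 = 23


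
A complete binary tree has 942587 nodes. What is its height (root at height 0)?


In a complete binary tree, level k holds nodes 2^k .. 2^(k+1)-1 (1-indexed).
Height = floor(log2(n)) = floor(log2(942587)) = 19
Check: 2^19 = 524288 <= 942587 < 1048576 = 2^20


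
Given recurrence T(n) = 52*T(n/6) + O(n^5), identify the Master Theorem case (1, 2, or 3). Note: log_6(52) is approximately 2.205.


Master Theorem parameters: a=52, b=6, c=5
log_b(a) = 2.205
Compare b^c with a: 6^5 = 7776 > 52, so c > log_b(a).
Comparing c=5 vs log_b(a)=2.205:
5 > 2.205 => Case 3
Result: T(n) = O(n^5)
Master Theorem case = 3


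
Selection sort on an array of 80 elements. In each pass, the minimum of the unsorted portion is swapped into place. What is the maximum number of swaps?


Selection sort performs one swap per pass:
  Pass 1: find min in positions 0 to 79, swap with position 0
  Pass 2: find min in positions 1 to 79, swap with position 1
  Pass 3: find min in positions 2 to 79, swap with position 2
  Pass 4: find min in positions 3 to 79, swap with position 3
  Pass 5: find min in positions 4 to 79, swap with position 4
  ... (74 more passes)
Total passes (and swaps) = n - 1 = 80 - 1 = 79


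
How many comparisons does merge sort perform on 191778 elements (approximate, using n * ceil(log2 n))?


Recursion depth: ceil(log2(191778)) = 18
Each recursion level merges n = 191778 elements
Total = 191778 * 18 = 3452004


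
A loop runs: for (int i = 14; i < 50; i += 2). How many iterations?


Loop starts at i = 14, increments by 2, stops when i >= 50.
Number of iterations = ceil((50 - 14) / 2)
= ceil(36 / 2)
= 18


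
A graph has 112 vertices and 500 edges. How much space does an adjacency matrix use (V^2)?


Adjacency matrix: V x V grid of entries
Space = V^2 = 112^2 = 112 * 112 = 12544


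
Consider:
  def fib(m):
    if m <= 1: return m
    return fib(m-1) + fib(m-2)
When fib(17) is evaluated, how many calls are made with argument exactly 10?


Let N(m) = number of times fib(m) is called while evaluating fib(17).
N(17) = 1 (the initial call).
N(16) = 1 (only fib(17) calls it).
For 1 <= m <= 15: fib(m) is called by fib(m+1) and fib(m+2), so
  N(m) = N(m+1) + N(m+2).
fib(0) is called only by fib(2), so N(0) = N(2).
Walk down from m=17:
  N(17)=1, N(16)=1, N(15)=2, N(14)=3, N(13)=5, N(12)=8, N(11)=13, N(10)=21
N(10) = 21


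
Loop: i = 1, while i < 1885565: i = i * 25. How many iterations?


i multiplies by 25 each step:
i = 1 -> 25 -> 625 -> 15625 -> 390625 -> 9765625 (stop)
Iterations = ceil(log_25(1885565)) = 5


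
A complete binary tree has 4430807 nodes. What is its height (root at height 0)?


In a complete binary tree, level k holds nodes 2^k .. 2^(k+1)-1 (1-indexed).
Height = floor(log2(n)) = floor(log2(4430807)) = 22
Check: 2^22 = 4194304 <= 4430807 < 8388608 = 2^23


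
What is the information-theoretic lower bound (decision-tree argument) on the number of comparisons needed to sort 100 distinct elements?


A binary decision tree of height h has at most 2^h leaves and needs at least n! of them, so h >= ceil(log2(n!)).
100! is far too large to multiply out, so use Stirling's series:
  ln(n!) ~ n ln n - n + (1/2) ln(2 pi n) + 1/(12n)  (error below 1/(360 n^3), negligible here)
  ln(100) = 4.6051702
  n ln n = 100 * 4.6051702 = 460.5170
  (1/2) ln(2 pi * 100) = (1/2) ln(628.3185) = 3.2215
  1/(12*100) = 0.0008
  ln(100!) ~ 460.5170 - 100 + 3.2215 + 0.0008 = 363.7393
Convert to base 2: log2(100!) = 363.7393 / ln 2 = 363.7393 / 0.69314718 = 524.7649
ceil(524.7649) = 525


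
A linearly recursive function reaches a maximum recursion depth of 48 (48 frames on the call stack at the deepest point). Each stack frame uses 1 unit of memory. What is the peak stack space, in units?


Maximum recursion depth = 48 frames
Memory per frame = 1 unit
Total stack space = depth * frame_size
= 48 * 1 = 48


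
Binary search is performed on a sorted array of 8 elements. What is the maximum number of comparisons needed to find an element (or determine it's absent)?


Binary search halves the search space each comparison:
  Step 1: search space = 8 -> 4
  Step 2: search space = 4 -> 2
  Step 3: search space = 2 -> 1
  Step 4: search space = 1 (final check)
Maximum comparisons = floor(log2(8)) + 1 = 3 + 1 = 4


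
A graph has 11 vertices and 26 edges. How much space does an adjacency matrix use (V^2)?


Adjacency matrix: V x V grid of entries
Space = V^2 = 11^2 = 11 * 11 = 121


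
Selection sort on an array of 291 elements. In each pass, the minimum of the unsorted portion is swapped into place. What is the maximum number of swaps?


Selection sort performs one swap per pass:
  Pass 1: find min in positions 0 to 290, swap with position 0
  Pass 2: find min in positions 1 to 290, swap with position 1
  Pass 3: find min in positions 2 to 290, swap with position 2
  Pass 4: find min in positions 3 to 290, swap with position 3
  Pass 5: find min in positions 4 to 290, swap with position 4
  ... (285 more passes)
Total passes (and swaps) = n - 1 = 291 - 1 = 290


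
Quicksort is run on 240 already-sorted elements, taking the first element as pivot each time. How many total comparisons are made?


Sum of comparisons per partition:
239 + 238 + ... + 1 + 0
= 240 * (240 - 1) / 2
= 240 * 239 / 2
= 28680


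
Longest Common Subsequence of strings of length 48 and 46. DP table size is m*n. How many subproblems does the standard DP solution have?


DP table indexed by positions in both strings.
First string: 48 positions
Second string: 46 positions
Total = 48 * 46 = 2208


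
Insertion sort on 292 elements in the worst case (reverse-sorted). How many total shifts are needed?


In the worst case (reverse-sorted), each element shifts past all previous:
  Element 1: 1 shifts
  Element 2: 2 shifts
  Element 3: 3 shifts
  Element 4: 4 shifts
  Element 5: 5 shifts
  ...
  Element 291: 291 shifts
Total = 1 + 2 + ... + 291
= 292*(292-1)/2 = 42486


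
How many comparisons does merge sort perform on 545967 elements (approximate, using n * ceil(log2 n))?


Recursion depth: ceil(log2(545967)) = 20
Each recursion level merges n = 545967 elements
Total = 545967 * 20 = 10919340


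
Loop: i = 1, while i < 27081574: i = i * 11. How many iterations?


i multiplies by 11 each step:
i = 1 -> 11 -> 121 -> 1331 -> 14641 -> 161051 -> 1771561 -> 19487171 -> 214358881 (stop)
Iterations = ceil(log_11(27081574)) = 8


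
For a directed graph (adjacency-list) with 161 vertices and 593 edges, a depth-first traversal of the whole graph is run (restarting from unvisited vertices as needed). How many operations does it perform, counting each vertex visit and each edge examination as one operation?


A full DFS traversal visits each vertex once and examines each edge once.
V = 161
E = 593
Sum = 161 + 593 = 754


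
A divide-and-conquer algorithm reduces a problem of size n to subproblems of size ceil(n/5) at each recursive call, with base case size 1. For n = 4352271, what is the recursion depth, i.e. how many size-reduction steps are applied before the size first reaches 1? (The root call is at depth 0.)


Each step divides the size by 5 (rounding up); after k steps the size is ceil(n/5^k), which equals 1 exactly when 5^k >= n.
So the depth is the smallest k with 5^k >= 4352271, i.e. ceil(log_5(4352271)).
5^9 = 1953125 < 4352271 <= 9765625 = 5^10
Recursion depth = 10


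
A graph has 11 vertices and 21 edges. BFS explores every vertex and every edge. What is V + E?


A full BFS traversal dequeues each vertex once and examines each edge once.
Vertex visits: 11
Edge visits: 21
V + E = 11 + 21 = 32


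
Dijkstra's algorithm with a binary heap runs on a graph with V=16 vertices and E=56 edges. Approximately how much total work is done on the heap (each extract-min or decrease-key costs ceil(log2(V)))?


Dijkstra with a binary heap: each vertex is extracted once, each edge may relax once.
Each heap operation costs O(log V).
V + E = 16 + 56 = 72
ceil(log2(16)) = 4 (since 2^3 = 8 < 16 <= 16 = 2^4)
Total heap work = (V+E) * ceil(log2(V)) = 72 * 4 = 288


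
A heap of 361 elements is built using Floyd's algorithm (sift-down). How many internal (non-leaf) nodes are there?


Leaf nodes occupy roughly half the array.
Sift-down is called for each internal node, starting from the last one.
Internal nodes = floor(n/2) = floor(361/2) = 180


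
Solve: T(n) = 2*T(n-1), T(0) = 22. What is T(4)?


Unrolling:
T(4) = 2*T(3) = 2^2*T(2) = ... = 2^4*T(0)
= 2^4 * 22
= 16 * 22 = 352


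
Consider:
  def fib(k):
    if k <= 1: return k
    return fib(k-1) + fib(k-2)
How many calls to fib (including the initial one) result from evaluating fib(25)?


Let C(m) = total calls to evaluate fib(m). Then C(0)=C(1)=1, and
C(m) = 1 + C(m-1) + C(m-2) for m >= 2.
Build the table (each entry = 1 + previous two):
  C(0) = 1
  C(1) = 1
  C(2) = 1 + 1 + 1 = 3
  C(3) = 1 + 3 + 1 = 5
  C(4) = 1 + 5 + 3 = 9
  C(5) = 1 + 9 + 5 = 15
  C(6) = 1 + 15 + 9 = 25
  C(7) = 1 + 25 + 15 = 41
  C(8) = 1 + 41 + 25 = 67
  C(9) = 1 + 67 + 41 = 109
  C(10) = 1 + 109 + 67 = 177
  C(11) = 1 + 177 + 109 = 287
  C(12) = 1 + 287 + 177 = 465
  C(13) = 1 + 465 + 287 = 753
  C(14) = 1 + 753 + 465 = 1219
  C(15) = 1 + 1219 + 753 = 1973
  C(16) = 1 + 1973 + 1219 = 3193
  C(17) = 1 + 3193 + 1973 = 5167
  C(18) = 1 + 5167 + 3193 = 8361
  C(19) = 1 + 8361 + 5167 = 13529
  C(20) = 1 + 13529 + 8361 = 21891
  C(21) = 1 + 21891 + 13529 = 35421
  C(22) = 1 + 35421 + 21891 = 57313
  C(23) = 1 + 57313 + 35421 = 92735
  C(24) = 1 + 92735 + 57313 = 150049
  C(25) = 1 + 150049 + 92735 = 242785
Total calls for fib(25) = 242785


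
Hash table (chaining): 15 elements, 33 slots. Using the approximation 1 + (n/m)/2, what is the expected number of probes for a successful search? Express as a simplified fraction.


Computing expected probes:
alpha = 15/33
= 1 + alpha/2
= 1 + 15/(2*33)
= (2*33 + 15) / (2*33)
= 81/66 = 27/22


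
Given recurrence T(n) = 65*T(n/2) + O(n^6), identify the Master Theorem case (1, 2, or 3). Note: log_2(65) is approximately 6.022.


Master Theorem parameters: a=65, b=2, c=6
log_b(a) = 6.022
Compare b^c with a: 2^6 = 64 < 65, so c < log_b(a).
Comparing c=6 vs log_b(a)=6.022:
6 < 6.022 => Case 1
Result: T(n) = O(n^(log_2 65)) ~ O(n^6.022)
Master Theorem case = 1


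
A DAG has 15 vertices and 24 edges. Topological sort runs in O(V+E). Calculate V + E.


V = 15 (vertex processing)
E = 24 (edge processing)
V + E = 15 + 24 = 39


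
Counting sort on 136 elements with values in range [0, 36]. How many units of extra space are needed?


Output array size: 136 (to store sorted result)
Count array size: 37 (one slot per possible value, range 0 to 36)
Total extra space = 136 + 37 = 173


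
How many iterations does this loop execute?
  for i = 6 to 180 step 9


The loop variable i takes values starting at 6 and increments by 9 each iteration.
Sequence: i = 6, 15, 24, 33, 42, 51, 60, 69, 78, ...
The upper bound 180 is inclusive, so the count is floor((last - first) / step) + 1:
floor((180 - 6) / 9) + 1 = floor(174/9) + 1 = 19 + 1 = 20


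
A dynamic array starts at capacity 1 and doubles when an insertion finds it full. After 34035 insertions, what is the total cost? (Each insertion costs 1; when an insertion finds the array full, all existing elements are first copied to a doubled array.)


Insertion cost: 34035 (one per element)
Resizes occur just before inserting elements 2, 3, 5, 9, ...
Elements copied at each resize: 1 + 2 + 4 + 8 + 16 + 32 + 64 + 128 + 256 + 512 + 1024 + 2048 + 4096 + 8192 + 16384 + 32768
Sum of copies = 65535 (geometric series: 2^k - 1)
Total = 34035 + 65535 = 99570


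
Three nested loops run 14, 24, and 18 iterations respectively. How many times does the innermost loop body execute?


Loop 1 (outermost): 14 iterations
Loop 2 (middle): 24 iterations per outer
Loop 3 (innermost): 18 iterations per middle
Total = 14 * 24 * 18 = 6048


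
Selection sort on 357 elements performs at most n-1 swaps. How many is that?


Each of the 356 passes places one element in its final position.
Pass 1: swap minimum into position 0
Pass 2: swap minimum of remaining into position 1
...
Pass 356: last two elements, one swap
Maximum swaps = 357 - 1 = 356


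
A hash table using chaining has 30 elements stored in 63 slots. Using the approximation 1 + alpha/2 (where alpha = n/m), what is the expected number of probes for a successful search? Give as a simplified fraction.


Load factor alpha = n/m = 30/63
Expected probes = 1 + alpha/2 = 1 + 30/(2*63)
= 1 + 30/126
= 126/126 + 30/126
= 156/126
Simplify: 26/21


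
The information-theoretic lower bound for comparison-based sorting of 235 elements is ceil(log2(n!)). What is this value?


A binary decision tree of height h has at most 2^h leaves and needs at least n! of them, so h >= ceil(log2(n!)).
235! is far too large to multiply out, so use Stirling's series:
  ln(n!) ~ n ln n - n + (1/2) ln(2 pi n) + 1/(12n)  (error below 1/(360 n^3), negligible here)
  ln(235) = 5.4595855
  n ln n = 235 * 5.4595855 = 1283.0026
  (1/2) ln(2 pi * 235) = (1/2) ln(1476.5485) = 3.6487
  1/(12*235) = 0.0004
  ln(235!) ~ 1283.0026 - 235 + 3.6487 + 0.0004 = 1051.6517
Convert to base 2: log2(235!) = 1051.6517 / ln 2 = 1051.6517 / 0.69314718 = 1517.2127
ceil(1517.2127) = 1518


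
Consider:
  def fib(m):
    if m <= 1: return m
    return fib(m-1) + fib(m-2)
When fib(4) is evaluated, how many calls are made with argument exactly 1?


Let N(m) = number of times fib(m) is called while evaluating fib(4).
N(4) = 1 (the initial call).
N(3) = 1 (only fib(4) calls it).
For 1 <= m <= 2: fib(m) is called by fib(m+1) and fib(m+2), so
  N(m) = N(m+1) + N(m+2).
fib(0) is called only by fib(2), so N(0) = N(2).
Walk down from m=4:
  N(4)=1, N(3)=1, N(2)=2, N(1)=3
N(1) = 3


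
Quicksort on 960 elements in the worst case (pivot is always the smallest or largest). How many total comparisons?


In the worst case, each partition step picks the worst pivot:
  Partition 1: 959 comparisons (n-1 elements to compare)
  Partition 2: 958 comparisons
  Partition 3: 957 comparisons
  Partition 4: 956 comparisons
  Partition 5: 955 comparisons
  ...
  Last partition: 0 comparisons
Total = (n-1) + (n-2) + ... + 1 + 0 = n*(n-1)/2
= 960*959/2 = 460320


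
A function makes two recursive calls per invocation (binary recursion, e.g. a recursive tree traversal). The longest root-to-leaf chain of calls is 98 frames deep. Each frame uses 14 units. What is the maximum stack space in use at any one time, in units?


Binary recursion: the two calls run one after the other, so only one root-to-leaf chain of frames is on the stack at a time.
Maximum depth (longest chain) = 98 frames
Each frame = 14 units
Max stack space = 98 * 14 = 1372


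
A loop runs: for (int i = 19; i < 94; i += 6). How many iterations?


Loop starts at i = 19, increments by 6, stops when i >= 94.
Number of iterations = ceil((94 - 19) / 6)
= ceil(75 / 6)
= 13


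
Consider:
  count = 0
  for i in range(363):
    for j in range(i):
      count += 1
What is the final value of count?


For each i, the inner loop runs i times:
  i=0: inner runs 0 times
  i=1: inner runs 1 time
  i=2: inner runs 2 times
  i=3: inner runs 3 times
  i=4: inner runs 4 times
  i=5: inner runs 5 times
  i=6: inner runs 6 times
  i=7: inner runs 7 times
  ...
Total = 0 + 1 + 2 + ... + 362 = 363*(363-1)/2 = 65703


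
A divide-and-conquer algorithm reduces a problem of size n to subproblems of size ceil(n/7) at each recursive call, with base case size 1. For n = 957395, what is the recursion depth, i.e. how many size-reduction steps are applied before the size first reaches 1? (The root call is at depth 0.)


Each step divides the size by 7 (rounding up); after k steps the size is ceil(n/7^k), which equals 1 exactly when 7^k >= n.
So the depth is the smallest k with 7^k >= 957395, i.e. ceil(log_7(957395)).
7^7 = 823543 < 957395 <= 5764801 = 7^8
Recursion depth = 8


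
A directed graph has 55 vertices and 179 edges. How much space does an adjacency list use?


Adjacency list: one list head per vertex + one entry per edge
Vertex heads: 55
Edge entries: 179
Total = 55 + 179 = 234


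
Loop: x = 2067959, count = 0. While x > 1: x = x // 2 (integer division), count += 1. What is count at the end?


The variable x halves each step:
x = 2067959 -> 1033979 -> 516989 -> 258494 -> 129247 -> 64623 -> 32311 -> 16155 -> 8077 -> 4038 -> 2019 -> 1009 -> 504 -> 252 -> 126 -> 63 -> 31 -> 15 -> 7 -> 3 -> 1
Number of halvings = floor(log2(2067959)) = 20


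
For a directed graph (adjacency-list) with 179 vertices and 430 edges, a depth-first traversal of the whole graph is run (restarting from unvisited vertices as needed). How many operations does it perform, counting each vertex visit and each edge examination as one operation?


A full DFS traversal visits each vertex once and examines each edge once.
V = 179
E = 430
Sum = 179 + 430 = 609


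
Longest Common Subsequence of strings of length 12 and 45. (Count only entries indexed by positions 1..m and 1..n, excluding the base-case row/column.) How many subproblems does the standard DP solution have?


DP table indexed by positions in both strings.
First string: 12 positions
Second string: 45 positions
Total = 12 * 45 = 540


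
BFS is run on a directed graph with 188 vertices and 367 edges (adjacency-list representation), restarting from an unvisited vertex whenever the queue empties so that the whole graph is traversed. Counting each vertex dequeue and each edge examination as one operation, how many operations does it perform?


A full BFS traversal dequeues each vertex exactly once and examines each directed edge exactly once.
V = 188 (vertex processing cost)
E = 367 (edge examination cost)
Total operations proportional to V + E = 188 + 367 = 555


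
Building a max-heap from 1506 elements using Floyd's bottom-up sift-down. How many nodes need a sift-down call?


In a heap of 1506 elements (0-indexed array):
  Last element index: 1505
  Parent of last element: floor((1505 - 1) / 2) = 752
  Internal nodes: indices 0 to 752
  Count = floor(1506/2) = 753


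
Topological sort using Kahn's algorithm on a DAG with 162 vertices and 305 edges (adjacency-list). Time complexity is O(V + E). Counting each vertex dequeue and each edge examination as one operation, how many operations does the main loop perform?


Kahn's algorithm:
  1. Compute in-degrees: O(V + E)
  2. Process queue: each vertex dequeued once (O(V))
     each edge examined once (O(E))
Total = V + E = 162 + 305 = 467


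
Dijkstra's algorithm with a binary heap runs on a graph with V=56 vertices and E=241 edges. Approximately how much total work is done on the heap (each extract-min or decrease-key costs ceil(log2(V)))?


Dijkstra with a binary heap: each vertex is extracted once, each edge may relax once.
Each heap operation costs O(log V).
V + E = 56 + 241 = 297
ceil(log2(56)) = 6 (since 2^5 = 32 < 56 <= 64 = 2^6)
Total heap work = (V+E) * ceil(log2(V)) = 297 * 6 = 1782


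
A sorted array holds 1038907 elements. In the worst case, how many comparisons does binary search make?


Halving sequence: 1038907 -> 519453 -> 259726 -> 129863 -> 64931 -> 32465 -> 16232 -> 8116 -> 4058 -> 2029 -> 1014 -> 507 -> 253 -> 126 -> 63 -> 31 -> 15 -> 7 -> 3 -> 1
Number of halvings = 19
Max comparisons = 19 + 1 = 20


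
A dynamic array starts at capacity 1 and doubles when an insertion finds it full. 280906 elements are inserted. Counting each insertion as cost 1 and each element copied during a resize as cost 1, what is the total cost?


n = 280906
Insertion costs: 280906
Resizes copy 1, 2, 4, ... up to the largest power of 2 that is <= n-1 = 280905, i.e. 262144.
Copy costs = 1 + 2 + 4 + 8 + 16 + 32 + 64 + 128 + 256 + 512 + 1024 + 2048 + 4096 + 8192 + 16384 + 32768 + 65536 + 131072 + 262144 = 524287
Total = 280906 + 524287 = 805193


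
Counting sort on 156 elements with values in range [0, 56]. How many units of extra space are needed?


Output array size: 156 (to store sorted result)
Count array size: 57 (one slot per possible value, range 0 to 56)
Total extra space = 156 + 57 = 213


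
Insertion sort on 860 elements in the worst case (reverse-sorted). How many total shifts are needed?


In the worst case (reverse-sorted), each element shifts past all previous:
  Element 1: 1 shifts
  Element 2: 2 shifts
  Element 3: 3 shifts
  Element 4: 4 shifts
  Element 5: 5 shifts
  ...
  Element 859: 859 shifts
Total = 1 + 2 + ... + 859
= 860*(860-1)/2 = 369370


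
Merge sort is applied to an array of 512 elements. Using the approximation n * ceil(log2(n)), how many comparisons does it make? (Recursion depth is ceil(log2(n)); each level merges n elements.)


Merge sort divides the array into halves recursively.
Number of levels = ceil(log2(512)) = 9
At each level, approximately n = 512 comparisons are needed for merging.
Total comparisons ~ n * ceil(log2(n)) = 512 * 9 = 4608
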